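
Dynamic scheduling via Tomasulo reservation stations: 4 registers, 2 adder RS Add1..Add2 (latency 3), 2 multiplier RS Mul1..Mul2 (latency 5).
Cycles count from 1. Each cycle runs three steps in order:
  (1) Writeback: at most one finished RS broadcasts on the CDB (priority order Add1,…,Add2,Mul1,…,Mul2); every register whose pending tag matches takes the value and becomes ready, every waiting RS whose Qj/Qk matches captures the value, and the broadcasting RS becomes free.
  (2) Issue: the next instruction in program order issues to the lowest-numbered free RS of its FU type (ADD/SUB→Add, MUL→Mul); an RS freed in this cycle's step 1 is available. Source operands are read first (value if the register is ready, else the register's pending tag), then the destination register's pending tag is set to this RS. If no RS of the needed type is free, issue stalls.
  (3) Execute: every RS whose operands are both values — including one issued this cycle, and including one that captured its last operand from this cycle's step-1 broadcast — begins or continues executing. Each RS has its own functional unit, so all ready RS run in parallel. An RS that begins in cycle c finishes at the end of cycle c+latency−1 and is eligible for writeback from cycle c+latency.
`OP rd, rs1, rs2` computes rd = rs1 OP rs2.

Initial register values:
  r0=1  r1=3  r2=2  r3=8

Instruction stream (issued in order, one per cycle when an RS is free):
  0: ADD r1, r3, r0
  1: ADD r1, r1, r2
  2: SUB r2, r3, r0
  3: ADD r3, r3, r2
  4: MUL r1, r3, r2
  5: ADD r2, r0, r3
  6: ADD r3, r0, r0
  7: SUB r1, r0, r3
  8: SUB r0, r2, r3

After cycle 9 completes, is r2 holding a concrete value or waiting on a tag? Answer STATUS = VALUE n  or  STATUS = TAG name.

c1: issue ADD r1<-Add1 | r0:1,r1:Add1,r2:2,r3:8
c2: issue ADD r1<-Add2 | r0:1,r1:Add2,r2:2,r3:8
c3: stall | r0:1,r1:Add2,r2:2,r3:8
c4: CDB Add1=9; issue SUB r2<-Add1 | r0:1,r1:Add2,r2:Add1,r3:8
c5: stall | r0:1,r1:Add2,r2:Add1,r3:8
c6: stall | r0:1,r1:Add2,r2:Add1,r3:8
c7: CDB Add1=7; issue ADD r3<-Add1 | r0:1,r1:Add2,r2:7,r3:Add1
c8: CDB Add2=11; issue MUL r1<-Mul1 | r0:1,r1:Mul1,r2:7,r3:Add1
c9: issue ADD r2<-Add2 | r0:1,r1:Mul1,r2:Add2,r3:Add1

STATUS = TAG Add2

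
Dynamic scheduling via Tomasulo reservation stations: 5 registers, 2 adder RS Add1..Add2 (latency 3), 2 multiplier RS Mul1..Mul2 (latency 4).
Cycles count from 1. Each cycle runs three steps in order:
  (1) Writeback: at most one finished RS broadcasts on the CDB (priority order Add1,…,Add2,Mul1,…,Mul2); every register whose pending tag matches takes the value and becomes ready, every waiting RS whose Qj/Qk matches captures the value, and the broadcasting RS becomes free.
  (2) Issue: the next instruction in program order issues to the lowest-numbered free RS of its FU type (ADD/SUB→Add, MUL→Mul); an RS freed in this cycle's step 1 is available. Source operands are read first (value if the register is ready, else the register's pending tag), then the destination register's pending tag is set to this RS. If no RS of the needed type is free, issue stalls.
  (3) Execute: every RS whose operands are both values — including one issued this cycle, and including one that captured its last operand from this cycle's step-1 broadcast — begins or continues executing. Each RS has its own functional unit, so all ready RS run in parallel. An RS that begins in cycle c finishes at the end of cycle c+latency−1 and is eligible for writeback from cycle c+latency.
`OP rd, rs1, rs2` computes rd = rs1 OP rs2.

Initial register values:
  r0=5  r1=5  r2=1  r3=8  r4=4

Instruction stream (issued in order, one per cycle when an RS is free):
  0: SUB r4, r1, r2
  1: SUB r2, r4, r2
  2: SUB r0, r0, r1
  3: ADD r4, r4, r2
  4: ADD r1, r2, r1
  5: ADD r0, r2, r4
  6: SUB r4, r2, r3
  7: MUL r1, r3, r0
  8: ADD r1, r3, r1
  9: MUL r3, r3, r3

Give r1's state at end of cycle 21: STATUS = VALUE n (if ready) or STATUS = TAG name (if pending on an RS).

STATUS = VALUE 88

c1: issue SUB r4<-Add1 | r0:5,r1:5,r2:1,r3:8,r4:Add1
c2: issue SUB r2<-Add2 | r0:5,r1:5,r2:Add2,r3:8,r4:Add1
c3: stall | r0:5,r1:5,r2:Add2,r3:8,r4:Add1
c4: CDB Add1=4; issue SUB r0<-Add1 | r0:Add1,r1:5,r2:Add2,r3:8,r4:4
c5: stall | r0:Add1,r1:5,r2:Add2,r3:8,r4:4
c6: stall | r0:Add1,r1:5,r2:Add2,r3:8,r4:4
c7: CDB Add1=0; issue ADD r4<-Add1 | r0:0,r1:5,r2:Add2,r3:8,r4:Add1
c8: CDB Add2=3; issue ADD r1<-Add2 | r0:0,r1:Add2,r2:3,r3:8,r4:Add1
c9: stall | r0:0,r1:Add2,r2:3,r3:8,r4:Add1
c10: stall | r0:0,r1:Add2,r2:3,r3:8,r4:Add1
c11: CDB Add1=7; issue ADD r0<-Add1 | r0:Add1,r1:Add2,r2:3,r3:8,r4:7
c12: CDB Add2=8; issue SUB r4<-Add2 | r0:Add1,r1:8,r2:3,r3:8,r4:Add2
c13: issue MUL r1<-Mul1 | r0:Add1,r1:Mul1,r2:3,r3:8,r4:Add2
c14: CDB Add1=10; issue ADD r1<-Add1 | r0:10,r1:Add1,r2:3,r3:8,r4:Add2
c15: CDB Add2=-5; issue MUL r3<-Mul2 | r0:10,r1:Add1,r2:3,r3:Mul2,r4:-5
c16: - | r0:10,r1:Add1,r2:3,r3:Mul2,r4:-5
c17: - | r0:10,r1:Add1,r2:3,r3:Mul2,r4:-5
c18: CDB Mul1=80 | r0:10,r1:Add1,r2:3,r3:Mul2,r4:-5
c19: CDB Mul2=64 | r0:10,r1:Add1,r2:3,r3:64,r4:-5
c20: - | r0:10,r1:Add1,r2:3,r3:64,r4:-5
c21: CDB Add1=88 | r0:10,r1:88,r2:3,r3:64,r4:-5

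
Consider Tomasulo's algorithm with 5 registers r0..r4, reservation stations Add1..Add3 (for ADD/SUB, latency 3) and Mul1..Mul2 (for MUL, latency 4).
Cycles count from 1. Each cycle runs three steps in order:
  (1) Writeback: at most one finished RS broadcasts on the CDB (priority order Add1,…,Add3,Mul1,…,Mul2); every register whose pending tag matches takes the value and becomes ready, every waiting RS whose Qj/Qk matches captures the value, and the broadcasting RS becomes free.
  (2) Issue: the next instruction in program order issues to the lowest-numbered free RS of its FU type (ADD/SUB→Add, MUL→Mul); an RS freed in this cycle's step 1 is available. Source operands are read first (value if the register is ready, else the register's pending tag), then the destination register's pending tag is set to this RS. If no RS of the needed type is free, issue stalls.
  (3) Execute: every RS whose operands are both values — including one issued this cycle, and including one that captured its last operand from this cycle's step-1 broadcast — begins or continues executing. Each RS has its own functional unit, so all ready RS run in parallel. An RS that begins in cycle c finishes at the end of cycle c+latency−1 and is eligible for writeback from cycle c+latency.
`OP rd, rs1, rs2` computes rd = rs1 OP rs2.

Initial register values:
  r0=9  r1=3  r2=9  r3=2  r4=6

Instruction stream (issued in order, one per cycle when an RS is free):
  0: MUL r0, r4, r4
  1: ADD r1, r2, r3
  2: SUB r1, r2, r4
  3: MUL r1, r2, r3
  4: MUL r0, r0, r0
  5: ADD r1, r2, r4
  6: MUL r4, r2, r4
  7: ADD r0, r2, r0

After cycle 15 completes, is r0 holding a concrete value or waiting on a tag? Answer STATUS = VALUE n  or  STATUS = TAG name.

c1: issue MUL r0<-Mul1 | r0:Mul1,r1:3,r2:9,r3:2,r4:6
c2: issue ADD r1<-Add1 | r0:Mul1,r1:Add1,r2:9,r3:2,r4:6
c3: issue SUB r1<-Add2 | r0:Mul1,r1:Add2,r2:9,r3:2,r4:6
c4: issue MUL r1<-Mul2 | r0:Mul1,r1:Mul2,r2:9,r3:2,r4:6
c5: CDB Add1=11; stall | r0:Mul1,r1:Mul2,r2:9,r3:2,r4:6
c6: CDB Add2=3; stall | r0:Mul1,r1:Mul2,r2:9,r3:2,r4:6
c7: CDB Mul1=36; issue MUL r0<-Mul1 | r0:Mul1,r1:Mul2,r2:9,r3:2,r4:6
c8: CDB Mul2=18; issue ADD r1<-Add1 | r0:Mul1,r1:Add1,r2:9,r3:2,r4:6
c9: issue MUL r4<-Mul2 | r0:Mul1,r1:Add1,r2:9,r3:2,r4:Mul2
c10: issue ADD r0<-Add2 | r0:Add2,r1:Add1,r2:9,r3:2,r4:Mul2
c11: CDB Add1=15 | r0:Add2,r1:15,r2:9,r3:2,r4:Mul2
c12: CDB Mul1=1296 | r0:Add2,r1:15,r2:9,r3:2,r4:Mul2
c13: CDB Mul2=54 | r0:Add2,r1:15,r2:9,r3:2,r4:54
c14: - | r0:Add2,r1:15,r2:9,r3:2,r4:54
c15: CDB Add2=1305 | r0:1305,r1:15,r2:9,r3:2,r4:54

STATUS = VALUE 1305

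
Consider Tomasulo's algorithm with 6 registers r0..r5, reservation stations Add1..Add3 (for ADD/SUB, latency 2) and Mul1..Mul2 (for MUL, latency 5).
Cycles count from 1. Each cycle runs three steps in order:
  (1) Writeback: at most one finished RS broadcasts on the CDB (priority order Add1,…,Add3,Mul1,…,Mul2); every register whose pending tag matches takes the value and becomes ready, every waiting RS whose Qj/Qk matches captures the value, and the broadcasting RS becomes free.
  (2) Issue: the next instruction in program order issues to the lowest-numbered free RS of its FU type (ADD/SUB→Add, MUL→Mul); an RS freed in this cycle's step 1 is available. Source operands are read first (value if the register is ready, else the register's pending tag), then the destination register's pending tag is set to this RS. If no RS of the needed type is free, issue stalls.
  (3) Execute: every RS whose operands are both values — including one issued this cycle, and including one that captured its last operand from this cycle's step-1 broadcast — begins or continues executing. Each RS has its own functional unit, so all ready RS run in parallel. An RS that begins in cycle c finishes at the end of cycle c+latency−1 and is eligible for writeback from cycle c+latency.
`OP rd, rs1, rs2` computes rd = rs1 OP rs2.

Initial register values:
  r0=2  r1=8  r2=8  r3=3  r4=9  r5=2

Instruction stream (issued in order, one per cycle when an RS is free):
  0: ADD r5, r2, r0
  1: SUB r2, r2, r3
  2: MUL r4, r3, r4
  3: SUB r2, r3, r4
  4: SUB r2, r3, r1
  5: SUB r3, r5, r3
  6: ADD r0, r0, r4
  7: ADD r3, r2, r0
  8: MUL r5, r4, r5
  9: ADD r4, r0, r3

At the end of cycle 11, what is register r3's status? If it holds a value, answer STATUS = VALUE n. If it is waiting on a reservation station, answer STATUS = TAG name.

c1: issue ADD r5<-Add1 | r0:2,r1:8,r2:8,r3:3,r4:9,r5:Add1
c2: issue SUB r2<-Add2 | r0:2,r1:8,r2:Add2,r3:3,r4:9,r5:Add1
c3: CDB Add1=10; issue MUL r4<-Mul1 | r0:2,r1:8,r2:Add2,r3:3,r4:Mul1,r5:10
c4: CDB Add2=5; issue SUB r2<-Add1 | r0:2,r1:8,r2:Add1,r3:3,r4:Mul1,r5:10
c5: issue SUB r2<-Add2 | r0:2,r1:8,r2:Add2,r3:3,r4:Mul1,r5:10
c6: issue SUB r3<-Add3 | r0:2,r1:8,r2:Add2,r3:Add3,r4:Mul1,r5:10
c7: CDB Add2=-5; issue ADD r0<-Add2 | r0:Add2,r1:8,r2:-5,r3:Add3,r4:Mul1,r5:10
c8: CDB Add3=7; issue ADD r3<-Add3 | r0:Add2,r1:8,r2:-5,r3:Add3,r4:Mul1,r5:10
c9: CDB Mul1=27; issue MUL r5<-Mul1 | r0:Add2,r1:8,r2:-5,r3:Add3,r4:27,r5:Mul1
c10: stall | r0:Add2,r1:8,r2:-5,r3:Add3,r4:27,r5:Mul1
c11: CDB Add1=-24; issue ADD r4<-Add1 | r0:Add2,r1:8,r2:-5,r3:Add3,r4:Add1,r5:Mul1

STATUS = TAG Add3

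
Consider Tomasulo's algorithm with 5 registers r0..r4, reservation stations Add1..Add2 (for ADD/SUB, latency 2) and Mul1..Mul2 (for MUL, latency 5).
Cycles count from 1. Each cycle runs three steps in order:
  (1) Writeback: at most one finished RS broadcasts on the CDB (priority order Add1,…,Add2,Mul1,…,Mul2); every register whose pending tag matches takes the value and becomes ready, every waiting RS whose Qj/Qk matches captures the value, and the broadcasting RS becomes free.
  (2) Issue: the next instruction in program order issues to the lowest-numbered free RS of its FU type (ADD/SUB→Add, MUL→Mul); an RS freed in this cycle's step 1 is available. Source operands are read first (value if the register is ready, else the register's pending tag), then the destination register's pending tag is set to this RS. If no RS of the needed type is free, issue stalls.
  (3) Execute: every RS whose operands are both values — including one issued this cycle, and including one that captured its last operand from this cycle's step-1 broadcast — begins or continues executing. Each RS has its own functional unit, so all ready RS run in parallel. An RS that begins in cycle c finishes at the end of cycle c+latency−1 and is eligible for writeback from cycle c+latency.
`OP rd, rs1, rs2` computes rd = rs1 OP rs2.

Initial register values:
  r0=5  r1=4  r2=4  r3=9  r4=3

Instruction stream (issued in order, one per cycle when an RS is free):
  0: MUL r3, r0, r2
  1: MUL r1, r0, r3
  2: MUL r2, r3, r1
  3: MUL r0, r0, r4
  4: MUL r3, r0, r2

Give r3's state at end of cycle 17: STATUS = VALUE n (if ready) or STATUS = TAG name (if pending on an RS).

STATUS = TAG Mul1

cycle 1: issue MUL r3<-Mul1 // r0:5,r1:4,r2:4,r3:Mul1,r4:3
cycle 2: issue MUL r1<-Mul2 // r0:5,r1:Mul2,r2:4,r3:Mul1,r4:3
cycle 3: stall // r0:5,r1:Mul2,r2:4,r3:Mul1,r4:3
cycle 4: stall // r0:5,r1:Mul2,r2:4,r3:Mul1,r4:3
cycle 5: stall // r0:5,r1:Mul2,r2:4,r3:Mul1,r4:3
cycle 6: CDB Mul1=20; issue MUL r2<-Mul1 // r0:5,r1:Mul2,r2:Mul1,r3:20,r4:3
cycle 7: stall // r0:5,r1:Mul2,r2:Mul1,r3:20,r4:3
cycle 8: stall // r0:5,r1:Mul2,r2:Mul1,r3:20,r4:3
cycle 9: stall // r0:5,r1:Mul2,r2:Mul1,r3:20,r4:3
cycle 10: stall // r0:5,r1:Mul2,r2:Mul1,r3:20,r4:3
cycle 11: CDB Mul2=100; issue MUL r0<-Mul2 // r0:Mul2,r1:100,r2:Mul1,r3:20,r4:3
cycle 12: stall // r0:Mul2,r1:100,r2:Mul1,r3:20,r4:3
cycle 13: stall // r0:Mul2,r1:100,r2:Mul1,r3:20,r4:3
cycle 14: stall // r0:Mul2,r1:100,r2:Mul1,r3:20,r4:3
cycle 15: stall // r0:Mul2,r1:100,r2:Mul1,r3:20,r4:3
cycle 16: CDB Mul1=2000; issue MUL r3<-Mul1 // r0:Mul2,r1:100,r2:2000,r3:Mul1,r4:3
cycle 17: CDB Mul2=15 // r0:15,r1:100,r2:2000,r3:Mul1,r4:3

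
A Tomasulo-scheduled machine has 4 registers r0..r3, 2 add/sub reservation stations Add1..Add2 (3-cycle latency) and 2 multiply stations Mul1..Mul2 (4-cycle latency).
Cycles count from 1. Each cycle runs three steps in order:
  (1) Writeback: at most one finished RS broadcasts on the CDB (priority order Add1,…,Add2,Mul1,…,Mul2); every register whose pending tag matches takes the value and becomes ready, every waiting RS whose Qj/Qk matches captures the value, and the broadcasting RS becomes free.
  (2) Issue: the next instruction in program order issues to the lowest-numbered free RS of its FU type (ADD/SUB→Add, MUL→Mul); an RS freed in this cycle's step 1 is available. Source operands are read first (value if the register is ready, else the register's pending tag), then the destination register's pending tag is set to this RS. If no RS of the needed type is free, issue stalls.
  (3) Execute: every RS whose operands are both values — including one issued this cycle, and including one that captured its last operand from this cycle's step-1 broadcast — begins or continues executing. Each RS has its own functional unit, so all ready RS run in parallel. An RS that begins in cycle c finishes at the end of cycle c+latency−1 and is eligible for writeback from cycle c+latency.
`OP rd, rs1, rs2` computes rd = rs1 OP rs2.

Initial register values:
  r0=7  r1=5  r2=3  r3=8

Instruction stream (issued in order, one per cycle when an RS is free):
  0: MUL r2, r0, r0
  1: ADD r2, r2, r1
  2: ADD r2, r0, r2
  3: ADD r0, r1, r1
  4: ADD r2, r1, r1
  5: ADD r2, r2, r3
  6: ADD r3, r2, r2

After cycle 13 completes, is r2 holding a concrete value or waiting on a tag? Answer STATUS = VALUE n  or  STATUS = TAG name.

  c1: issue MUL r2<-Mul1  regs: r0:7,r1:5,r2:Mul1,r3:8
  c2: issue ADD r2<-Add1  regs: r0:7,r1:5,r2:Add1,r3:8
  c3: issue ADD r2<-Add2  regs: r0:7,r1:5,r2:Add2,r3:8
  c4: stall  regs: r0:7,r1:5,r2:Add2,r3:8
  c5: CDB Mul1=49; stall  regs: r0:7,r1:5,r2:Add2,r3:8
  c6: stall  regs: r0:7,r1:5,r2:Add2,r3:8
  c7: stall  regs: r0:7,r1:5,r2:Add2,r3:8
  c8: CDB Add1=54; issue ADD r0<-Add1  regs: r0:Add1,r1:5,r2:Add2,r3:8
  c9: stall  regs: r0:Add1,r1:5,r2:Add2,r3:8
  c10: stall  regs: r0:Add1,r1:5,r2:Add2,r3:8
  c11: CDB Add1=10; issue ADD r2<-Add1  regs: r0:10,r1:5,r2:Add1,r3:8
  c12: CDB Add2=61; issue ADD r2<-Add2  regs: r0:10,r1:5,r2:Add2,r3:8
  c13: stall  regs: r0:10,r1:5,r2:Add2,r3:8

STATUS = TAG Add2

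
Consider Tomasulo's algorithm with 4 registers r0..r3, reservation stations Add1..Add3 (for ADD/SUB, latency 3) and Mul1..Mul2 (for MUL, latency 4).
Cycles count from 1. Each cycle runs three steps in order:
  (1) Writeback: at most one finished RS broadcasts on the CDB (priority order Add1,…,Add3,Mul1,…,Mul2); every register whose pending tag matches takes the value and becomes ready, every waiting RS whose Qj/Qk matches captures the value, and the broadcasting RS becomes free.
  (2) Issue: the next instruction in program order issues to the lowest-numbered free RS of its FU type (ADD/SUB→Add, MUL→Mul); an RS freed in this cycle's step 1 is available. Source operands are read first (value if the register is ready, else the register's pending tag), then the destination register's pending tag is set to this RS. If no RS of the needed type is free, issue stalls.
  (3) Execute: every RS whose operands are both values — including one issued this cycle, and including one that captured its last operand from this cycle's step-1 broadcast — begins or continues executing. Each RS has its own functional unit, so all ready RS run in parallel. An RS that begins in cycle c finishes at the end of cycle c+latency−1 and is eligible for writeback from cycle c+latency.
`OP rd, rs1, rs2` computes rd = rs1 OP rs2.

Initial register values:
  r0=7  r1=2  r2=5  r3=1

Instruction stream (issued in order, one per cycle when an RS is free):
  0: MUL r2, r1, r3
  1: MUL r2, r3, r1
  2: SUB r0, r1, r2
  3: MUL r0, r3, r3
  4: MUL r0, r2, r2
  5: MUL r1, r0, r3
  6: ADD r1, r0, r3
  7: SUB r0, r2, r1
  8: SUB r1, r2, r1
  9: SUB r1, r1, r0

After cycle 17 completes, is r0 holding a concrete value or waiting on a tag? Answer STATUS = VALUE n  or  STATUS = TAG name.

STATUS = VALUE -3

c1: issue MUL r2<-Mul1 | r0:7,r1:2,r2:Mul1,r3:1
c2: issue MUL r2<-Mul2 | r0:7,r1:2,r2:Mul2,r3:1
c3: issue SUB r0<-Add1 | r0:Add1,r1:2,r2:Mul2,r3:1
c4: stall | r0:Add1,r1:2,r2:Mul2,r3:1
c5: CDB Mul1=2; issue MUL r0<-Mul1 | r0:Mul1,r1:2,r2:Mul2,r3:1
c6: CDB Mul2=2; issue MUL r0<-Mul2 | r0:Mul2,r1:2,r2:2,r3:1
c7: stall | r0:Mul2,r1:2,r2:2,r3:1
c8: stall | r0:Mul2,r1:2,r2:2,r3:1
c9: CDB Add1=0; stall | r0:Mul2,r1:2,r2:2,r3:1
c10: CDB Mul1=1; issue MUL r1<-Mul1 | r0:Mul2,r1:Mul1,r2:2,r3:1
c11: CDB Mul2=4; issue ADD r1<-Add1 | r0:4,r1:Add1,r2:2,r3:1
c12: issue SUB r0<-Add2 | r0:Add2,r1:Add1,r2:2,r3:1
c13: issue SUB r1<-Add3 | r0:Add2,r1:Add3,r2:2,r3:1
c14: CDB Add1=5; issue SUB r1<-Add1 | r0:Add2,r1:Add1,r2:2,r3:1
c15: CDB Mul1=4 | r0:Add2,r1:Add1,r2:2,r3:1
c16: - | r0:Add2,r1:Add1,r2:2,r3:1
c17: CDB Add2=-3 | r0:-3,r1:Add1,r2:2,r3:1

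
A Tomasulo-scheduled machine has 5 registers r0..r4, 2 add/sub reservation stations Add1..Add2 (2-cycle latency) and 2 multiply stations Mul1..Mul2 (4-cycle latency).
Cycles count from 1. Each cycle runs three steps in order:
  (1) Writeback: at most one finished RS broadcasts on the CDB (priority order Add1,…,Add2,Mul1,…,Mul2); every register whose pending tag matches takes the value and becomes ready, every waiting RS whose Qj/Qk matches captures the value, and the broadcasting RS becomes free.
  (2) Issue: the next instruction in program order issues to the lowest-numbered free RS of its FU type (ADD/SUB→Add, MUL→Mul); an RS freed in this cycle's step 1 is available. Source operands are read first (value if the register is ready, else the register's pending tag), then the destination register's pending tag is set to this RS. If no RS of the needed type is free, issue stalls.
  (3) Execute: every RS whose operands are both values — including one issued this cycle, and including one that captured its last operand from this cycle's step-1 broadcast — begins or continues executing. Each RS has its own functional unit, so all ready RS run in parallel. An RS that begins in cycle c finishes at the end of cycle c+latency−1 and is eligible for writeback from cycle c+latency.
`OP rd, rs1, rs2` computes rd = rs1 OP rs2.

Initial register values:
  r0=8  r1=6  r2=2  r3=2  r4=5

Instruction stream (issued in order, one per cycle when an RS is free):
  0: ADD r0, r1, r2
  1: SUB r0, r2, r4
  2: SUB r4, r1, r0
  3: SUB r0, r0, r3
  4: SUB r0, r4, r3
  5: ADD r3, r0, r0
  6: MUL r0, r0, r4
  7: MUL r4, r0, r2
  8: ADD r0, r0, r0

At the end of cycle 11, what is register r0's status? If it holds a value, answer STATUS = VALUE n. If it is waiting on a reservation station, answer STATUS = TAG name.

STATUS = TAG Add1

cycle 1: issue ADD r0<-Add1 // r0:Add1,r1:6,r2:2,r3:2,r4:5
cycle 2: issue SUB r0<-Add2 // r0:Add2,r1:6,r2:2,r3:2,r4:5
cycle 3: CDB Add1=8; issue SUB r4<-Add1 // r0:Add2,r1:6,r2:2,r3:2,r4:Add1
cycle 4: CDB Add2=-3; issue SUB r0<-Add2 // r0:Add2,r1:6,r2:2,r3:2,r4:Add1
cycle 5: stall // r0:Add2,r1:6,r2:2,r3:2,r4:Add1
cycle 6: CDB Add1=9; issue SUB r0<-Add1 // r0:Add1,r1:6,r2:2,r3:2,r4:9
cycle 7: CDB Add2=-5; issue ADD r3<-Add2 // r0:Add1,r1:6,r2:2,r3:Add2,r4:9
cycle 8: CDB Add1=7; issue MUL r0<-Mul1 // r0:Mul1,r1:6,r2:2,r3:Add2,r4:9
cycle 9: issue MUL r4<-Mul2 // r0:Mul1,r1:6,r2:2,r3:Add2,r4:Mul2
cycle 10: CDB Add2=14; issue ADD r0<-Add1 // r0:Add1,r1:6,r2:2,r3:14,r4:Mul2
cycle 11: - // r0:Add1,r1:6,r2:2,r3:14,r4:Mul2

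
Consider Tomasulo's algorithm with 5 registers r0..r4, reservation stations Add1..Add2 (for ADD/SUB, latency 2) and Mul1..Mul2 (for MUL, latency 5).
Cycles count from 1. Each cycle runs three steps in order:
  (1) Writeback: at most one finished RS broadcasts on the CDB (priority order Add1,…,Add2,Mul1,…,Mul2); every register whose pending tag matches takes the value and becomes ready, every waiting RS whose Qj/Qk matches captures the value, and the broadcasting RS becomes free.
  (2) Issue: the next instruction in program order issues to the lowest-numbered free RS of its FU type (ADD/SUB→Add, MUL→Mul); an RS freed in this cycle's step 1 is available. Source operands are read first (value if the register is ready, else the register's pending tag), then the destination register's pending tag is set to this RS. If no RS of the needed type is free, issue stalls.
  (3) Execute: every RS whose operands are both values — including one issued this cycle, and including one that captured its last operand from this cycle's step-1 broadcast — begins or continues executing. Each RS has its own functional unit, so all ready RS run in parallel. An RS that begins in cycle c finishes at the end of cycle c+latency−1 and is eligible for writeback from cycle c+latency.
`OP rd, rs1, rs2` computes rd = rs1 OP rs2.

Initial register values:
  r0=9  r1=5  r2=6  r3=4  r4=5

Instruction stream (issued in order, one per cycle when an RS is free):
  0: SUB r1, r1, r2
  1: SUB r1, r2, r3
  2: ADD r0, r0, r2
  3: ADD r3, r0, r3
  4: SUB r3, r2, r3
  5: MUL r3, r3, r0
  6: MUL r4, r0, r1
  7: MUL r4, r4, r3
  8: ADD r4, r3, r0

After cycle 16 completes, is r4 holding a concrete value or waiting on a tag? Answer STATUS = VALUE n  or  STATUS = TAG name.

STATUS = VALUE -180

c1: issue SUB r1<-Add1 | r0:9,r1:Add1,r2:6,r3:4,r4:5
c2: issue SUB r1<-Add2 | r0:9,r1:Add2,r2:6,r3:4,r4:5
c3: CDB Add1=-1; issue ADD r0<-Add1 | r0:Add1,r1:Add2,r2:6,r3:4,r4:5
c4: CDB Add2=2; issue ADD r3<-Add2 | r0:Add1,r1:2,r2:6,r3:Add2,r4:5
c5: CDB Add1=15; issue SUB r3<-Add1 | r0:15,r1:2,r2:6,r3:Add1,r4:5
c6: issue MUL r3<-Mul1 | r0:15,r1:2,r2:6,r3:Mul1,r4:5
c7: CDB Add2=19; issue MUL r4<-Mul2 | r0:15,r1:2,r2:6,r3:Mul1,r4:Mul2
c8: stall | r0:15,r1:2,r2:6,r3:Mul1,r4:Mul2
c9: CDB Add1=-13; stall | r0:15,r1:2,r2:6,r3:Mul1,r4:Mul2
c10: stall | r0:15,r1:2,r2:6,r3:Mul1,r4:Mul2
c11: stall | r0:15,r1:2,r2:6,r3:Mul1,r4:Mul2
c12: CDB Mul2=30; issue MUL r4<-Mul2 | r0:15,r1:2,r2:6,r3:Mul1,r4:Mul2
c13: issue ADD r4<-Add1 | r0:15,r1:2,r2:6,r3:Mul1,r4:Add1
c14: CDB Mul1=-195 | r0:15,r1:2,r2:6,r3:-195,r4:Add1
c15: - | r0:15,r1:2,r2:6,r3:-195,r4:Add1
c16: CDB Add1=-180 | r0:15,r1:2,r2:6,r3:-195,r4:-180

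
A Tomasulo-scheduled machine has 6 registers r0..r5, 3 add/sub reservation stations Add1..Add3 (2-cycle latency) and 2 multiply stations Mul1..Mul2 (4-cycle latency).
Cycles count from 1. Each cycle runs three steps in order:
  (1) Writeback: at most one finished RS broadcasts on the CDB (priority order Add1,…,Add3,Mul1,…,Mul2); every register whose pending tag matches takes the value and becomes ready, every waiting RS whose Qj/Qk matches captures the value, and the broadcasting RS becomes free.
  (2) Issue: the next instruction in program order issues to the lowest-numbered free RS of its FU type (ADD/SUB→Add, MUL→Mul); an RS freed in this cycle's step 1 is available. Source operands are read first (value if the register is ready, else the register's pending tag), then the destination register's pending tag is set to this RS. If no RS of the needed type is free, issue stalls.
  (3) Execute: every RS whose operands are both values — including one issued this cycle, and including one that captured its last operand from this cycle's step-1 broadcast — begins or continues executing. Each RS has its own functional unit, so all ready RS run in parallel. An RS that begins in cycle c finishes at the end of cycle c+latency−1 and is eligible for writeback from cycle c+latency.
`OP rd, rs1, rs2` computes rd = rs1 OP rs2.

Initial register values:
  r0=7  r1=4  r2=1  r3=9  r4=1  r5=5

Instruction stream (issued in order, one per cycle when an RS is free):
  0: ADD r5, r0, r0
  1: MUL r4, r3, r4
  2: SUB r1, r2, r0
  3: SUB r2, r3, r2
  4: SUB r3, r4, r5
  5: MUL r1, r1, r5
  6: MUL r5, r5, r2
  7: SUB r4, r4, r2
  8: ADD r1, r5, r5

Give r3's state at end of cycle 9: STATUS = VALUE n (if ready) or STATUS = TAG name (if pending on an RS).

cycle 1: issue ADD r5<-Add1 // r0:7,r1:4,r2:1,r3:9,r4:1,r5:Add1
cycle 2: issue MUL r4<-Mul1 // r0:7,r1:4,r2:1,r3:9,r4:Mul1,r5:Add1
cycle 3: CDB Add1=14; issue SUB r1<-Add1 // r0:7,r1:Add1,r2:1,r3:9,r4:Mul1,r5:14
cycle 4: issue SUB r2<-Add2 // r0:7,r1:Add1,r2:Add2,r3:9,r4:Mul1,r5:14
cycle 5: CDB Add1=-6; issue SUB r3<-Add1 // r0:7,r1:-6,r2:Add2,r3:Add1,r4:Mul1,r5:14
cycle 6: CDB Add2=8; issue MUL r1<-Mul2 // r0:7,r1:Mul2,r2:8,r3:Add1,r4:Mul1,r5:14
cycle 7: CDB Mul1=9; issue MUL r5<-Mul1 // r0:7,r1:Mul2,r2:8,r3:Add1,r4:9,r5:Mul1
cycle 8: issue SUB r4<-Add2 // r0:7,r1:Mul2,r2:8,r3:Add1,r4:Add2,r5:Mul1
cycle 9: CDB Add1=-5; issue ADD r1<-Add1 // r0:7,r1:Add1,r2:8,r3:-5,r4:Add2,r5:Mul1

STATUS = VALUE -5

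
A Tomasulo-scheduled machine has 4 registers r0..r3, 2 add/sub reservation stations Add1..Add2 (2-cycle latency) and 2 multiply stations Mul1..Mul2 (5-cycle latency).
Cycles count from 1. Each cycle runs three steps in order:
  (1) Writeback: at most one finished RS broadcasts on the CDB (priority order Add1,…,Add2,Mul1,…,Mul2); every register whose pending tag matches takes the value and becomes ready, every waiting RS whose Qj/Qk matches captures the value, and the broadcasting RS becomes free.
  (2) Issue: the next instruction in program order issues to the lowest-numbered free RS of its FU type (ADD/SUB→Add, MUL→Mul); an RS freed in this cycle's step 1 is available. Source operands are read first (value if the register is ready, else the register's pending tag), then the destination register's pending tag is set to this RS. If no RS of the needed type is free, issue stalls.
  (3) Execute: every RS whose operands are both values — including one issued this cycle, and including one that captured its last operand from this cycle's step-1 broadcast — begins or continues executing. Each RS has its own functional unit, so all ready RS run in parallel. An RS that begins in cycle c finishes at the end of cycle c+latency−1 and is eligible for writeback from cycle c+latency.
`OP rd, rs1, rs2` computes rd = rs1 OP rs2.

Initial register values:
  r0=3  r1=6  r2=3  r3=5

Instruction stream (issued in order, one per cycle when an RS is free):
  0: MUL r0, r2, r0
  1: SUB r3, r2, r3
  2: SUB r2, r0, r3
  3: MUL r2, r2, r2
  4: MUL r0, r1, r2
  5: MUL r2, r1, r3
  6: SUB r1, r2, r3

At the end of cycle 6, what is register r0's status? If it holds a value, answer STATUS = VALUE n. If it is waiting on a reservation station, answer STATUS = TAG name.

STATUS = TAG Mul1

cycle 1: issue MUL r0<-Mul1 // r0:Mul1,r1:6,r2:3,r3:5
cycle 2: issue SUB r3<-Add1 // r0:Mul1,r1:6,r2:3,r3:Add1
cycle 3: issue SUB r2<-Add2 // r0:Mul1,r1:6,r2:Add2,r3:Add1
cycle 4: CDB Add1=-2; issue MUL r2<-Mul2 // r0:Mul1,r1:6,r2:Mul2,r3:-2
cycle 5: stall // r0:Mul1,r1:6,r2:Mul2,r3:-2
cycle 6: CDB Mul1=9; issue MUL r0<-Mul1 // r0:Mul1,r1:6,r2:Mul2,r3:-2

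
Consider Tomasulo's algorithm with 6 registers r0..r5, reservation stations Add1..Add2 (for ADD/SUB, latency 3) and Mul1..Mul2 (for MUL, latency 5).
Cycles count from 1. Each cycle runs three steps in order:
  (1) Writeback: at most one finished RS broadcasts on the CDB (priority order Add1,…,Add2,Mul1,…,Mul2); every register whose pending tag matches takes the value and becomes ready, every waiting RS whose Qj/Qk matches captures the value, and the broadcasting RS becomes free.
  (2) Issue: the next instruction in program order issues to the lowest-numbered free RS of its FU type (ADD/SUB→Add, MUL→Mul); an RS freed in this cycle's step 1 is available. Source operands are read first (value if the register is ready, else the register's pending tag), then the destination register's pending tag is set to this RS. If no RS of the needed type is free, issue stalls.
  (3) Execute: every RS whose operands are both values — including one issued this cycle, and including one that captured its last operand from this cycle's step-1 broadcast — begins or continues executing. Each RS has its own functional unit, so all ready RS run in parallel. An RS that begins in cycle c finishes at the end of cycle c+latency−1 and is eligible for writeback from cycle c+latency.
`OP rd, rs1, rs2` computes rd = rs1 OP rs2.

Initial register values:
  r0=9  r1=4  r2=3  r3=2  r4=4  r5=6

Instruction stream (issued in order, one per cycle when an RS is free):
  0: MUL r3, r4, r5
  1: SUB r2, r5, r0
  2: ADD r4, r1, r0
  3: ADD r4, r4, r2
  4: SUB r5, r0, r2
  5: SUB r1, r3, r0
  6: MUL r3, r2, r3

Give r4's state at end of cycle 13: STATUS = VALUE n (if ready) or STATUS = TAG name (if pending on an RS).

STATUS = VALUE 10

cycle 1: issue MUL r3<-Mul1 // r0:9,r1:4,r2:3,r3:Mul1,r4:4,r5:6
cycle 2: issue SUB r2<-Add1 // r0:9,r1:4,r2:Add1,r3:Mul1,r4:4,r5:6
cycle 3: issue ADD r4<-Add2 // r0:9,r1:4,r2:Add1,r3:Mul1,r4:Add2,r5:6
cycle 4: stall // r0:9,r1:4,r2:Add1,r3:Mul1,r4:Add2,r5:6
cycle 5: CDB Add1=-3; issue ADD r4<-Add1 // r0:9,r1:4,r2:-3,r3:Mul1,r4:Add1,r5:6
cycle 6: CDB Add2=13; issue SUB r5<-Add2 // r0:9,r1:4,r2:-3,r3:Mul1,r4:Add1,r5:Add2
cycle 7: CDB Mul1=24; stall // r0:9,r1:4,r2:-3,r3:24,r4:Add1,r5:Add2
cycle 8: stall // r0:9,r1:4,r2:-3,r3:24,r4:Add1,r5:Add2
cycle 9: CDB Add1=10; issue SUB r1<-Add1 // r0:9,r1:Add1,r2:-3,r3:24,r4:10,r5:Add2
cycle 10: CDB Add2=12; issue MUL r3<-Mul1 // r0:9,r1:Add1,r2:-3,r3:Mul1,r4:10,r5:12
cycle 11: - // r0:9,r1:Add1,r2:-3,r3:Mul1,r4:10,r5:12
cycle 12: CDB Add1=15 // r0:9,r1:15,r2:-3,r3:Mul1,r4:10,r5:12
cycle 13: - // r0:9,r1:15,r2:-3,r3:Mul1,r4:10,r5:12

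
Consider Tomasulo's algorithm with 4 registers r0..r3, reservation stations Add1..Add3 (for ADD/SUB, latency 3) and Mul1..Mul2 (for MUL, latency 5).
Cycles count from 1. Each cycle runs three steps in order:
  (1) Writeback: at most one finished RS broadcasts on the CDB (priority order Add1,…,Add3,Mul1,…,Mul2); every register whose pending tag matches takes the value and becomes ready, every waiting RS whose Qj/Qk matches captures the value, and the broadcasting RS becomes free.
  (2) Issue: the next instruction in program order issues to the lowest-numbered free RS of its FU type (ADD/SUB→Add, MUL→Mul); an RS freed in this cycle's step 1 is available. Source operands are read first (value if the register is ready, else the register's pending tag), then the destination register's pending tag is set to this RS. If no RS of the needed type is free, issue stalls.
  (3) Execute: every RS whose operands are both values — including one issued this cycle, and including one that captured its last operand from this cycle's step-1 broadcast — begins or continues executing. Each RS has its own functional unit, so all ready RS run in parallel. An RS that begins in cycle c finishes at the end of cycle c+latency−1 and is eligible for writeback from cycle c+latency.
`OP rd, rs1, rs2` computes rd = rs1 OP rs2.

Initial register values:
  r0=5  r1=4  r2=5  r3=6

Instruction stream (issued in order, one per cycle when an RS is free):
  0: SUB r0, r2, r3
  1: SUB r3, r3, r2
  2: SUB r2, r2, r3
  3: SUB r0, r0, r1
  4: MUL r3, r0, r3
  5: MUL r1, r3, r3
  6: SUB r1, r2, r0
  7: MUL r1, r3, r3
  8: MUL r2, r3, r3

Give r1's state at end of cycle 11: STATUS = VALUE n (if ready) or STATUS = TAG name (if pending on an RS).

  c1: issue SUB r0<-Add1  regs: r0:Add1,r1:4,r2:5,r3:6
  c2: issue SUB r3<-Add2  regs: r0:Add1,r1:4,r2:5,r3:Add2
  c3: issue SUB r2<-Add3  regs: r0:Add1,r1:4,r2:Add3,r3:Add2
  c4: CDB Add1=-1; issue SUB r0<-Add1  regs: r0:Add1,r1:4,r2:Add3,r3:Add2
  c5: CDB Add2=1; issue MUL r3<-Mul1  regs: r0:Add1,r1:4,r2:Add3,r3:Mul1
  c6: issue MUL r1<-Mul2  regs: r0:Add1,r1:Mul2,r2:Add3,r3:Mul1
  c7: CDB Add1=-5; issue SUB r1<-Add1  regs: r0:-5,r1:Add1,r2:Add3,r3:Mul1
  c8: CDB Add3=4; stall  regs: r0:-5,r1:Add1,r2:4,r3:Mul1
  c9: stall  regs: r0:-5,r1:Add1,r2:4,r3:Mul1
  c10: stall  regs: r0:-5,r1:Add1,r2:4,r3:Mul1
  c11: CDB Add1=9; stall  regs: r0:-5,r1:9,r2:4,r3:Mul1

STATUS = VALUE 9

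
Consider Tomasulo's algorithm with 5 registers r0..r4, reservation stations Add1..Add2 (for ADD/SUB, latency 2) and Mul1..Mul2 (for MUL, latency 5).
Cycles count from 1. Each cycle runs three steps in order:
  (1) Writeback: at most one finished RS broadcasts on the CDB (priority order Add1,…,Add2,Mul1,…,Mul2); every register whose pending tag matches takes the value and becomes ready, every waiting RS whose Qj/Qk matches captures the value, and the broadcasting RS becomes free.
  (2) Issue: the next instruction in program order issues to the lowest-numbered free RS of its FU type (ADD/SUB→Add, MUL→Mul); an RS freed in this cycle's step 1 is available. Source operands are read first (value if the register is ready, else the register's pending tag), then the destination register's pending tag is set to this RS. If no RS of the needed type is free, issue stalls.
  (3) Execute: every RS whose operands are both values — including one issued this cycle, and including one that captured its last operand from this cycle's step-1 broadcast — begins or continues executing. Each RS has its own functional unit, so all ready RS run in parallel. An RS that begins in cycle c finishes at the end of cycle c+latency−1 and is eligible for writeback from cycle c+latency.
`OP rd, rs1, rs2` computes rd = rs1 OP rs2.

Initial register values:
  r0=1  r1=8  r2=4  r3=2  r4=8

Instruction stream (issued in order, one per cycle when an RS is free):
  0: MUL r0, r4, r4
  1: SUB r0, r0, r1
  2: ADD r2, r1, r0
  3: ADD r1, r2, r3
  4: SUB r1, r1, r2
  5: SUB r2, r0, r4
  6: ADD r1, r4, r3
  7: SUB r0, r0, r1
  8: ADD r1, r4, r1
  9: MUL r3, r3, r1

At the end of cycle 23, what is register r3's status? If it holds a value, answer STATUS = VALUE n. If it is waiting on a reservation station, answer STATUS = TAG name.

STATUS = VALUE 36

  c1: issue MUL r0<-Mul1  regs: r0:Mul1,r1:8,r2:4,r3:2,r4:8
  c2: issue SUB r0<-Add1  regs: r0:Add1,r1:8,r2:4,r3:2,r4:8
  c3: issue ADD r2<-Add2  regs: r0:Add1,r1:8,r2:Add2,r3:2,r4:8
  c4: stall  regs: r0:Add1,r1:8,r2:Add2,r3:2,r4:8
  c5: stall  regs: r0:Add1,r1:8,r2:Add2,r3:2,r4:8
  c6: CDB Mul1=64; stall  regs: r0:Add1,r1:8,r2:Add2,r3:2,r4:8
  c7: stall  regs: r0:Add1,r1:8,r2:Add2,r3:2,r4:8
  c8: CDB Add1=56; issue ADD r1<-Add1  regs: r0:56,r1:Add1,r2:Add2,r3:2,r4:8
  c9: stall  regs: r0:56,r1:Add1,r2:Add2,r3:2,r4:8
  c10: CDB Add2=64; issue SUB r1<-Add2  regs: r0:56,r1:Add2,r2:64,r3:2,r4:8
  c11: stall  regs: r0:56,r1:Add2,r2:64,r3:2,r4:8
  c12: CDB Add1=66; issue SUB r2<-Add1  regs: r0:56,r1:Add2,r2:Add1,r3:2,r4:8
  c13: stall  regs: r0:56,r1:Add2,r2:Add1,r3:2,r4:8
  c14: CDB Add1=48; issue ADD r1<-Add1  regs: r0:56,r1:Add1,r2:48,r3:2,r4:8
  c15: CDB Add2=2; issue SUB r0<-Add2  regs: r0:Add2,r1:Add1,r2:48,r3:2,r4:8
  c16: CDB Add1=10; issue ADD r1<-Add1  regs: r0:Add2,r1:Add1,r2:48,r3:2,r4:8
  c17: issue MUL r3<-Mul1  regs: r0:Add2,r1:Add1,r2:48,r3:Mul1,r4:8
  c18: CDB Add1=18  regs: r0:Add2,r1:18,r2:48,r3:Mul1,r4:8
  c19: CDB Add2=46  regs: r0:46,r1:18,r2:48,r3:Mul1,r4:8
  c20: -  regs: r0:46,r1:18,r2:48,r3:Mul1,r4:8
  c21: -  regs: r0:46,r1:18,r2:48,r3:Mul1,r4:8
  c22: -  regs: r0:46,r1:18,r2:48,r3:Mul1,r4:8
  c23: CDB Mul1=36  regs: r0:46,r1:18,r2:48,r3:36,r4:8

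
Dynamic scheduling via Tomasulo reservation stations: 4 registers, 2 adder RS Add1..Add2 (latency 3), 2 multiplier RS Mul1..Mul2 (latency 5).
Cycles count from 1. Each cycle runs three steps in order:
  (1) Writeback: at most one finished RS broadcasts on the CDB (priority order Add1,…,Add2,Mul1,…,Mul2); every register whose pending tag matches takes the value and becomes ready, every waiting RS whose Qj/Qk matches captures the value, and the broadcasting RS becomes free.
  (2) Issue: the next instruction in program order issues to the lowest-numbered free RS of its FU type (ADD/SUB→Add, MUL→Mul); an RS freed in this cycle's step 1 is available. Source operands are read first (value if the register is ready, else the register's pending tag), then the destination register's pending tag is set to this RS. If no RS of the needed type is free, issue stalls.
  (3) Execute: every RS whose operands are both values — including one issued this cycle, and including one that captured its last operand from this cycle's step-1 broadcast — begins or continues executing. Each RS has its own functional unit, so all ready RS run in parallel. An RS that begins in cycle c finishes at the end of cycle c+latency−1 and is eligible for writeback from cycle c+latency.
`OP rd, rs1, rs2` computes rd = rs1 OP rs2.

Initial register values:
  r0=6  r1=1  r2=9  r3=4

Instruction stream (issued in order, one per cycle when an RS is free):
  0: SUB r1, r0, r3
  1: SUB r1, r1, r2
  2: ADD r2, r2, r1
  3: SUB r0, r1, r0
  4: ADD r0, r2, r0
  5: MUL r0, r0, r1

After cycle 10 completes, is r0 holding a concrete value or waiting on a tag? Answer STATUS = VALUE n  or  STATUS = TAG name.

c1: issue SUB r1<-Add1 | r0:6,r1:Add1,r2:9,r3:4
c2: issue SUB r1<-Add2 | r0:6,r1:Add2,r2:9,r3:4
c3: stall | r0:6,r1:Add2,r2:9,r3:4
c4: CDB Add1=2; issue ADD r2<-Add1 | r0:6,r1:Add2,r2:Add1,r3:4
c5: stall | r0:6,r1:Add2,r2:Add1,r3:4
c6: stall | r0:6,r1:Add2,r2:Add1,r3:4
c7: CDB Add2=-7; issue SUB r0<-Add2 | r0:Add2,r1:-7,r2:Add1,r3:4
c8: stall | r0:Add2,r1:-7,r2:Add1,r3:4
c9: stall | r0:Add2,r1:-7,r2:Add1,r3:4
c10: CDB Add1=2; issue ADD r0<-Add1 | r0:Add1,r1:-7,r2:2,r3:4

STATUS = TAG Add1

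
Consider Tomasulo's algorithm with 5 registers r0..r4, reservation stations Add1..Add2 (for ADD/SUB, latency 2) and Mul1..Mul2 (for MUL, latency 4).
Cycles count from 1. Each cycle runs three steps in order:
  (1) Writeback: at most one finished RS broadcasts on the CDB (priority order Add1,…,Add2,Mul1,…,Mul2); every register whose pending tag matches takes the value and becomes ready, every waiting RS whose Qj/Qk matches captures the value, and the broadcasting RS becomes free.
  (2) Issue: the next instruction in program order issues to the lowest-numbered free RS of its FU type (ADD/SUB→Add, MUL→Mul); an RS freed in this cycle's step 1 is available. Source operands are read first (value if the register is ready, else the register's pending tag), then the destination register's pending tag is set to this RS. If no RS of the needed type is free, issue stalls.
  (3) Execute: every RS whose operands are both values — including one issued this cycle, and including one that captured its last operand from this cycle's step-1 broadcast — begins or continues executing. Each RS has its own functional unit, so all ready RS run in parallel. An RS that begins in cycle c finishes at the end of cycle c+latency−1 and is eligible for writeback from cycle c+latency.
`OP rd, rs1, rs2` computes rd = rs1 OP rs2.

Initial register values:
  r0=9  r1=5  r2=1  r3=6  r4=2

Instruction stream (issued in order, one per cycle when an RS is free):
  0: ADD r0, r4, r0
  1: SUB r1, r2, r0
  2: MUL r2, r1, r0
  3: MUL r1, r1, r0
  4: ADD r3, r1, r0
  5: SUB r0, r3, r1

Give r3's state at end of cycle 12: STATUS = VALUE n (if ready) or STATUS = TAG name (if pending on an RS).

  c1: issue ADD r0<-Add1  regs: r0:Add1,r1:5,r2:1,r3:6,r4:2
  c2: issue SUB r1<-Add2  regs: r0:Add1,r1:Add2,r2:1,r3:6,r4:2
  c3: CDB Add1=11; issue MUL r2<-Mul1  regs: r0:11,r1:Add2,r2:Mul1,r3:6,r4:2
  c4: issue MUL r1<-Mul2  regs: r0:11,r1:Mul2,r2:Mul1,r3:6,r4:2
  c5: CDB Add2=-10; issue ADD r3<-Add1  regs: r0:11,r1:Mul2,r2:Mul1,r3:Add1,r4:2
  c6: issue SUB r0<-Add2  regs: r0:Add2,r1:Mul2,r2:Mul1,r3:Add1,r4:2
  c7: -  regs: r0:Add2,r1:Mul2,r2:Mul1,r3:Add1,r4:2
  c8: -  regs: r0:Add2,r1:Mul2,r2:Mul1,r3:Add1,r4:2
  c9: CDB Mul1=-110  regs: r0:Add2,r1:Mul2,r2:-110,r3:Add1,r4:2
  c10: CDB Mul2=-110  regs: r0:Add2,r1:-110,r2:-110,r3:Add1,r4:2
  c11: -  regs: r0:Add2,r1:-110,r2:-110,r3:Add1,r4:2
  c12: CDB Add1=-99  regs: r0:Add2,r1:-110,r2:-110,r3:-99,r4:2

STATUS = VALUE -99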